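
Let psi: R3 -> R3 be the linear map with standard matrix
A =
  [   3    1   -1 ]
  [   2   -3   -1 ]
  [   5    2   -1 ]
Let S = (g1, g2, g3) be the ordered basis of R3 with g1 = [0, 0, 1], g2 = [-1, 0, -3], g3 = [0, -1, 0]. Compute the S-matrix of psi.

With P the matrix whose columns are g1, ..., g3, [psi]_S = P^(-1) A P.
Column by column: psi(g1) = A g1 = [-1, -1, -1]; its S-coordinates [2, 1, 1] give column 1.
Continuing for each basis vector yields [psi]_S = [[2, -2, 1], [1, 0, 1], [1, -1, -3]].

[[2, -2, 1], [1, 0, 1], [1, -1, -3]]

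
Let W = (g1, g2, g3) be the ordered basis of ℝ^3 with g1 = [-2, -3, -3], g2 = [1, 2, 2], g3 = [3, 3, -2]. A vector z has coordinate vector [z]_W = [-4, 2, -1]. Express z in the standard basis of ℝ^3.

z = M [z]_W, where M has columns g1, ..., g3.
Carrying out the matrix-vector product, z = [7, 13, 18].

[7, 13, 18]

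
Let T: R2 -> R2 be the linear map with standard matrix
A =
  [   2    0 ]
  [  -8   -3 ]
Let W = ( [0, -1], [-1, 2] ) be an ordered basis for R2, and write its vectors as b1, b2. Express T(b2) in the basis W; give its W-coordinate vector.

Column 2 of [T]_W is the W-coordinate vector of T(b2).
In standard coordinates T(b2) = A b2 = [-2, 2].
Converting to W: [-2, 2] = 2b1 + 2b2, so the coordinate vector is [2, 2].

[2, 2]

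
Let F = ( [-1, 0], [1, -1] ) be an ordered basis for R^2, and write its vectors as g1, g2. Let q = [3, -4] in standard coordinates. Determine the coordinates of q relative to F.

[1, 4]

Write q = c_1 g1 + c_2 g2 and solve for the c_i.
System: -c_1 + c_2 = 3, 0c_1 - c_2 = -4; solving gives c_1 = 1, c_2 = 4.
Check: g1 + 4g2 = [3, -4].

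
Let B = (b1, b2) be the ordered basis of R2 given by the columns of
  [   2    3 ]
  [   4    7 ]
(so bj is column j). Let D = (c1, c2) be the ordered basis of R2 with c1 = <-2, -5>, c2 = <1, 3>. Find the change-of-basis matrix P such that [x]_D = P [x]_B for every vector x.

Column j of P is [bj]_D, since P maps B-coordinates to D-coordinates.
Expressing b1 in D: b1 = -2c1 - 2c2, so column 1 of P is <-2, -2>.
Doing the same for each bj gives P = [[-2, -2], [-2, -1]].

[[-2, -2], [-2, -1]]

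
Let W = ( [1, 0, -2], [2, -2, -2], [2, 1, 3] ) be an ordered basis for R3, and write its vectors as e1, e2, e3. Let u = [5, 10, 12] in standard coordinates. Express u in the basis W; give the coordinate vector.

[u]_W is the unique c with M c = u, where M has columns e1, ..., e3.
Solving this 3x3 system gives c = (3, -3, 4).
Check: 3e1 - 3e2 + 4e3 = [5, 10, 12].

[3, -3, 4]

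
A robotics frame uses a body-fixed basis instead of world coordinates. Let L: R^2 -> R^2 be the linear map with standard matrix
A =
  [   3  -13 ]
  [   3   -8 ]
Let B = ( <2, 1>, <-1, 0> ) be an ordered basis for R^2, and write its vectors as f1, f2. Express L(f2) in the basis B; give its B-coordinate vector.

<-3, -3>

Column 2 of [L]_B is the B-coordinate vector of L(f2).
In standard coordinates L(f2) = A f2 = <-3, -3>.
Converting to B: <-3, -3> = -3f1 - 3f2, so the coordinate vector is <-3, -3>.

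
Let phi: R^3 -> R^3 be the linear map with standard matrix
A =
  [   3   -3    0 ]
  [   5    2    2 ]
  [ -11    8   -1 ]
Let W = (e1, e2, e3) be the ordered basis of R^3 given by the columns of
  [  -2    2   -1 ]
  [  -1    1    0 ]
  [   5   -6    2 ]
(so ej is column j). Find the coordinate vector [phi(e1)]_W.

Compute phi(e1) = A e1 = [-3, -2, 9] in standard coordinates.
Then write this in W-coordinates: solve for y in y_1 e1 + ... + y_3 e3 = [-3, -2, 9].
This gives y = [1, -1, -1], which is column 1 of [phi]_W.

[1, -1, -1]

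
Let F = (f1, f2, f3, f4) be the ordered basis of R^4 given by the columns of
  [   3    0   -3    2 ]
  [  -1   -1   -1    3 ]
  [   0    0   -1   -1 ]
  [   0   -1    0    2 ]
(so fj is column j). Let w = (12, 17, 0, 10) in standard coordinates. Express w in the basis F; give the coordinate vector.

(-1, -4, -3, 3)

Write w = c_1 f1 + ... + c_4 f4 and solve for the c_i.
Solving this 4x4 system gives c = (-1, -4, -3, 3).
Check: -f1 - 4f2 - 3f3 + 3f4 = (12, 17, 0, 10).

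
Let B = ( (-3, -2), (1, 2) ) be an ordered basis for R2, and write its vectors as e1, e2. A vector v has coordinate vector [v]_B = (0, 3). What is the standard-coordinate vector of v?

v = M [v]_B, where M has columns e1, e2.
Carrying out the matrix-vector product, v = (3, 6).

(3, 6)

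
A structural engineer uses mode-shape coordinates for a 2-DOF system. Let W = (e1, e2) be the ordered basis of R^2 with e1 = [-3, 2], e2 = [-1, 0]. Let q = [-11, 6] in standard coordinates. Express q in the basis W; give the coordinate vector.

[3, 2]

[q]_W is the unique c with M c = q, where M has columns e1, e2.
System: -3c_1 - c_2 = -11, 2c_1 + 0c_2 = 6; solving gives c_1 = 3, c_2 = 2.
Check: 3e1 + 2e2 = [-11, 6].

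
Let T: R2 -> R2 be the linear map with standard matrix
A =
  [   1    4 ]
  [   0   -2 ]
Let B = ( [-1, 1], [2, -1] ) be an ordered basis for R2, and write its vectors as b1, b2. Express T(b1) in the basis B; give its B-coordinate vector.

Column 1 of [T]_B is the B-coordinate vector of T(b1).
In standard coordinates T(b1) = A b1 = [3, -2].
Converting to B: [3, -2] = -b1 + b2, so the coordinate vector is [-1, 1].

[-1, 1]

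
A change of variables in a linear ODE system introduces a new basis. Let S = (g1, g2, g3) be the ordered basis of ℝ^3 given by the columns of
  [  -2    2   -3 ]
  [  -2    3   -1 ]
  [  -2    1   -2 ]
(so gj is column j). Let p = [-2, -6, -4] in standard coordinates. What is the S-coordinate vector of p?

We seek scalars with c_1 g1 + ... + c_3 g3 = p; equivalently solve M c = p where the columns of M are g1, ..., g3.
Gaussian elimination on [M | p] yields c = (4, 0, -2).
Check: 4g1 + 0·g2 - 2g3 = [-2, -6, -4].

[4, 0, -2]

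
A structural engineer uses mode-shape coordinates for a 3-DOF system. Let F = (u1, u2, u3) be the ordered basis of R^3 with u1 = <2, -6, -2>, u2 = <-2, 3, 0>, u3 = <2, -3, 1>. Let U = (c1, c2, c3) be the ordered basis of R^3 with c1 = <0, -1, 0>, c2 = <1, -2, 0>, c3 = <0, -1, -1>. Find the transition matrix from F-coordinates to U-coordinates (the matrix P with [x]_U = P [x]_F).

[[0, 1, 0], [2, -2, 2], [2, 0, -1]]

Take x = uj: its F-coordinates are the j-th standard unit vector, so P e_j — column j of P — equals [uj]_U.
u1 = 0·c1 + 2c2 + 2c3, giving column 1 = <0, 2, 2>; repeating for each j gives P = [[0, 1, 0], [2, -2, 2], [2, 0, -1]].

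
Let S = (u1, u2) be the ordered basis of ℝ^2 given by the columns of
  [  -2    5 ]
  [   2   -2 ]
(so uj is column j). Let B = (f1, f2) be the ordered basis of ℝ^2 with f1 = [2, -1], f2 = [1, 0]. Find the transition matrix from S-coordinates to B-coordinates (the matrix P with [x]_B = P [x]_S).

[[-2, 2], [2, 1]]

Let M have columns uj and N have columns fj. Then for every x, N [x]_B = x = M [x]_S, so P = N^(-1) M.
Since det N = 1, N^(-1) has integer entries; multiplying gives P = [[-2, 2], [2, 1]].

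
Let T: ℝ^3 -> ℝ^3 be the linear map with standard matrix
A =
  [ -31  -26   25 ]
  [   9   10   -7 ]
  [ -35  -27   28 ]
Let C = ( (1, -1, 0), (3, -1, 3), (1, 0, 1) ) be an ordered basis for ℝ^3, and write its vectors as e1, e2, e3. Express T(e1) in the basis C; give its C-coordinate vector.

Column 1 of [T]_C is the C-coordinate vector of T(e1).
In standard coordinates T(e1) = A e1 = (-5, -1, -8).
Converting to C: (-5, -1, -8) = 3e1 - 2e2 - 2e3, so the coordinate vector is (3, -2, -2).

(3, -2, -2)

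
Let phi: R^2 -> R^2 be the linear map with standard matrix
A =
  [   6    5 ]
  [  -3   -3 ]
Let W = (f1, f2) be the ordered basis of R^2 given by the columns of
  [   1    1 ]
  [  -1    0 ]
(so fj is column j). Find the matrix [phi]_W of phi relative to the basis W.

With P the matrix whose columns are f1, f2, [phi]_W = P^(-1) A P.
Column by column: phi(f1) = A f1 = [1, 0]; its W-coordinates [0, 1] give column 1.
Continuing for each basis vector yields [phi]_W = [[0, 3], [1, 3]].

[[0, 3], [1, 3]]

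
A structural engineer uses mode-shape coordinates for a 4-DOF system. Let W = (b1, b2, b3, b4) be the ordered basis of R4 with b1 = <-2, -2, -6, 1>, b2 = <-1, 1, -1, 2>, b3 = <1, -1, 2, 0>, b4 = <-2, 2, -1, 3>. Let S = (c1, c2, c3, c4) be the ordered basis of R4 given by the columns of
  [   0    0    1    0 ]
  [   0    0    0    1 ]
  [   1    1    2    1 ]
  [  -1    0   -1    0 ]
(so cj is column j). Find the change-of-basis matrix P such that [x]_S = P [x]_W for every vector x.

[[1, -1, -1, -1], [-1, 1, 2, 2], [-2, -1, 1, -2], [-2, 1, -1, 2]]

Let M have columns bj and N have columns cj. Then for every x, N [x]_S = x = M [x]_W, so P = N^(-1) M.
Since det N = 1, N^(-1) has integer entries; multiplying gives P = [[1, -1, -1, -1], [-1, 1, 2, 2], [-2, -1, 1, -2], [-2, 1, -1, 2]].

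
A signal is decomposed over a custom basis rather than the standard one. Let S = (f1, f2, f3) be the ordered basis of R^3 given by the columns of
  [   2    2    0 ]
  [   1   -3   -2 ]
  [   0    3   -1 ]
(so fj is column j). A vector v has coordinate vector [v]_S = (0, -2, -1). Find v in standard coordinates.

v = M [v]_S, where M has columns f1, ..., f3.
Carrying out the matrix-vector product, v = (-4, 8, -5).

(-4, 8, -5)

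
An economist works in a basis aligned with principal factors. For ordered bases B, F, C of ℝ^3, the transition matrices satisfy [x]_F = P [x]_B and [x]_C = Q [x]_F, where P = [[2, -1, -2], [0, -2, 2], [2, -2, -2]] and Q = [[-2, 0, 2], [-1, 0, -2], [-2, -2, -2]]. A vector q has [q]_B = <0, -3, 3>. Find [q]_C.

<6, 3, -18>

Composing the changes, [q]_C = Q P [q]_B.
Q P = [[0, -2, 0], [-6, 5, 6], [-8, 10, 4]]; applying this to <0, -3, 3> gives <6, 3, -18>.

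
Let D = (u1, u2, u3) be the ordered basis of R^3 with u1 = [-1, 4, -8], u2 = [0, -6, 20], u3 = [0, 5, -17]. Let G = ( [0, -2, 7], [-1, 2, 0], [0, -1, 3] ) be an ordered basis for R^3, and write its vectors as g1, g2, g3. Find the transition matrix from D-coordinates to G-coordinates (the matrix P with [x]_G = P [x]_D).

[[-2, 2, -2], [1, 0, 0], [2, 2, -1]]

Take x = uj: its D-coordinates are the j-th standard unit vector, so P e_j — column j of P — equals [uj]_G.
u1 = -2g1 + g2 + 2g3, giving column 1 = [-2, 1, 2]; repeating for each j gives P = [[-2, 2, -2], [1, 0, 0], [2, 2, -1]].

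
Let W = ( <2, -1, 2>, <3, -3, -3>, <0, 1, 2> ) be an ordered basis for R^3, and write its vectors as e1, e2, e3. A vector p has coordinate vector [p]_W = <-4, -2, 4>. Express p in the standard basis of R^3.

p = M [p]_W, where M has columns e1, ..., e3.
Carrying out the matrix-vector product, p = <-14, 14, 6>.

<-14, 14, 6>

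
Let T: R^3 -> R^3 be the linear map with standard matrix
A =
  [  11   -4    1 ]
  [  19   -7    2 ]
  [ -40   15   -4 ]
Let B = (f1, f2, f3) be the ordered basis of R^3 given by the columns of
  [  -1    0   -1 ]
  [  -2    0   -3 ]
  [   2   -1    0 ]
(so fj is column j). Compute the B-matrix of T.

With P the matrix whose columns are f1, ..., f3, [T]_B = P^(-1) A P.
Column by column: T(f1) = A f1 = <-1, -1, 2>; its B-coordinates <2, 2, -1> give column 1.
Continuing for each basis vector yields [T]_B = [[2, 1, -1], [2, -2, 3], [-1, 0, 0]].

[[2, 1, -1], [2, -2, 3], [-1, 0, 0]]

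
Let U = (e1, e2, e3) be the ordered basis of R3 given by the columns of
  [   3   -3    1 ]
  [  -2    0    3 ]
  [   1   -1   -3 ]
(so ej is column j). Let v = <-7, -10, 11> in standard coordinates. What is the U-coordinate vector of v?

[v]_U is the unique c with M c = v, where M has columns e1, ..., e3.
Gaussian elimination on [M | v] yields c = (-1, 0, -4).
Check: -e1 + 0·e2 - 4e3 = <-7, -10, 11>.

<-1, 0, -4>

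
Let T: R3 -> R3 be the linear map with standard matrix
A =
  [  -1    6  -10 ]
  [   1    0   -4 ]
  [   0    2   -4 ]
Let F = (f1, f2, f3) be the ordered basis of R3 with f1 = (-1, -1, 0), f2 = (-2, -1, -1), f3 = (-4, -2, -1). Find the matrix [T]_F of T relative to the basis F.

[[-3, 2, 2], [0, 0, 2], [2, -2, -2]]

The j-th column of [T]_F is [T(fj)]_F.
T(f1) = A f1 = (-5, -1, -2) = -3f1 + 0·f2 + 2f3, so column 1 is (-3, 0, 2).
Repeating for f2, f3 and assembling the columns gives [[-3, 2, 2], [0, 0, 2], [2, -2, -2]].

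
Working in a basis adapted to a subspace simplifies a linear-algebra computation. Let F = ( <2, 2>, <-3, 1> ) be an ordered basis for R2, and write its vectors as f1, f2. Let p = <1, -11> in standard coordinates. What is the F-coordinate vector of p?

Write p = c_1 f1 + c_2 f2 and solve for the c_i.
System: 2c_1 - 3c_2 = 1, 2c_1 + c_2 = -11; solving gives c_1 = -4, c_2 = -3.
Check: -4f1 - 3f2 = <1, -11>.

<-4, -3>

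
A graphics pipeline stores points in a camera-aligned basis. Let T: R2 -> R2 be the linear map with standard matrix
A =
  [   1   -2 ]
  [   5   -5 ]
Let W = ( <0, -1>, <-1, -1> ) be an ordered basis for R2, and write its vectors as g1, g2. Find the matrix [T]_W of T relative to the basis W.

[[-3, 1], [-2, -1]]

Let P have columns g1, g2. Then [T]_W = P^(-1) A P.
Here det P = -1, so P^(-1) is integer; computing A P first and then P^(-1)(A P) gives [[-3, 1], [-2, -1]].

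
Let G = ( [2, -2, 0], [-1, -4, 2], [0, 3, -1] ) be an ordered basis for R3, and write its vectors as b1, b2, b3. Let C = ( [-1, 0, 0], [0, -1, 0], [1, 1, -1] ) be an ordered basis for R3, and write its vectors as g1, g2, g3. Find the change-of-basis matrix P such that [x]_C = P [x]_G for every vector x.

Column j of P is [bj]_C, since P maps G-coordinates to C-coordinates.
Expressing b1 in C: b1 = -2g1 + 2g2 + 0·g3, so column 1 of P is [-2, 2, 0].
Doing the same for each bj gives P = [[-2, -1, 1], [2, 2, -2], [0, -2, 1]].

[[-2, -1, 1], [2, 2, -2], [0, -2, 1]]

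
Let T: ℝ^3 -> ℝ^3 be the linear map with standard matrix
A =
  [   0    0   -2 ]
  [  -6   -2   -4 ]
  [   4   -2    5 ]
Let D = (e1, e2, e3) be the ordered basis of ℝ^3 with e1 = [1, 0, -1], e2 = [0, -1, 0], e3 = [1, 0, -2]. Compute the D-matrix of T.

[[3, 2, 2], [2, -2, -2], [-1, -2, 2]]

Let P have columns e1, ..., e3. Then [T]_D = P^(-1) A P.
Here det P = 1, so P^(-1) is integer; computing A P first and then P^(-1)(A P) gives [[3, 2, 2], [2, -2, -2], [-1, -2, 2]].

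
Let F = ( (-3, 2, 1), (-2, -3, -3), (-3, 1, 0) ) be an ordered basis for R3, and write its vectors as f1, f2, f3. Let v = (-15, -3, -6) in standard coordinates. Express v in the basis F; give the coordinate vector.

(3, 3, 0)

We seek scalars with c_1 f1 + ... + c_3 f3 = v; equivalently solve M c = v where the columns of M are f1, ..., f3.
Gaussian elimination on [M | v] yields c = (3, 3, 0).
Check: 3f1 + 3f2 + 0·f3 = (-15, -3, -6).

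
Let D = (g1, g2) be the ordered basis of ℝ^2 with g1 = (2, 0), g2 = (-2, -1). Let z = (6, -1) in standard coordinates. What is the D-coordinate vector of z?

Write z = c_1 g1 + c_2 g2 and solve for the c_i.
System: 2c_1 - 2c_2 = 6, 0c_1 - c_2 = -1; solving gives c_1 = 4, c_2 = 1.
Check: 4g1 + g2 = (6, -1).

(4, 1)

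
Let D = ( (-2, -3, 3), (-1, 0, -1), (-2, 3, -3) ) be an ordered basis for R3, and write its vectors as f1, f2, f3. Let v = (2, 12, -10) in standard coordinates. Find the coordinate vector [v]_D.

(-2, -2, 2)

[v]_D is the unique c with M c = v, where M has columns f1, ..., f3.
Gaussian elimination on [M | v] yields c = (-2, -2, 2).
Check: -2f1 - 2f2 + 2f3 = (2, 12, -10).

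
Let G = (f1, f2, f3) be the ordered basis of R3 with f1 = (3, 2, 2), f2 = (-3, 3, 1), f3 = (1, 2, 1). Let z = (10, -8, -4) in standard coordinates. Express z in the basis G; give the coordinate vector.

We seek scalars with c_1 f1 + ... + c_3 f3 = z; equivalently solve M c = z where the columns of M are f1, ..., f3.
Solving this 3x3 system gives c = (-2, -4, 4).
Check: -2f1 - 4f2 + 4f3 = (10, -8, -4).

(-2, -4, 4)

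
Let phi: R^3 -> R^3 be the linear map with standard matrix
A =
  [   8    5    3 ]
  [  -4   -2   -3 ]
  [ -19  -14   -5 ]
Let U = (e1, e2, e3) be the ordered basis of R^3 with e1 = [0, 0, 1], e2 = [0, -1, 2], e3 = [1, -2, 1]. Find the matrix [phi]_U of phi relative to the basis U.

Let P have columns e1, ..., e3. Then [phi]_U = P^(-1) A P.
Here det P = 1, so P^(-1) is integer; computing A P first and then P^(-1)(A P) gives [[-2, -1, 1], [-3, 2, 1], [3, 1, 1]].

[[-2, -1, 1], [-3, 2, 1], [3, 1, 1]]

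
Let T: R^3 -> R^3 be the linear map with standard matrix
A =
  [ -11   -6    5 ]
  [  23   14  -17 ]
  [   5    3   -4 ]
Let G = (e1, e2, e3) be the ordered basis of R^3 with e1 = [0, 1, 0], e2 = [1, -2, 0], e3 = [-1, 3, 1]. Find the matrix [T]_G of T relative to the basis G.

[[-1, -2, -2], [-3, 0, -2], [3, -1, 0]]

With P the matrix whose columns are e1, ..., e3, [T]_G = P^(-1) A P.
Column by column: T(e1) = A e1 = [-6, 14, 3]; its G-coordinates [-1, -3, 3] give column 1.
Continuing for each basis vector yields [T]_G = [[-1, -2, -2], [-3, 0, -2], [3, -1, 0]].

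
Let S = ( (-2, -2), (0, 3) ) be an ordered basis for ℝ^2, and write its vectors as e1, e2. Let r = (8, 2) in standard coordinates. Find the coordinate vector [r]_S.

Write r = c_1 e1 + c_2 e2 and solve for the c_i.
System: -2c_1 + 0c_2 = 8, -2c_1 + 3c_2 = 2; solving gives c_1 = -4, c_2 = -2.
Check: -4e1 - 2e2 = (8, 2).

(-4, -2)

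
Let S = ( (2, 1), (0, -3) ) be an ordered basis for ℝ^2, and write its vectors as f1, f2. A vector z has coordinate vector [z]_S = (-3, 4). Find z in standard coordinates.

(-6, -15)

z = M [z]_S, where M has columns f1, f2.
Carrying out the matrix-vector product, z = (-6, -15).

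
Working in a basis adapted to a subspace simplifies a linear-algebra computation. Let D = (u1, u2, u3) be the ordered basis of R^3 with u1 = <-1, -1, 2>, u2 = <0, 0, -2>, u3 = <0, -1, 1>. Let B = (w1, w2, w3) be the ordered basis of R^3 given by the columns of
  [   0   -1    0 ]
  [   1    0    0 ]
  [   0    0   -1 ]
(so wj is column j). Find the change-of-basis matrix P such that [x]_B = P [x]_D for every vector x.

[[-1, 0, -1], [1, 0, 0], [-2, 2, -1]]

Take x = uj: its D-coordinates are the j-th standard unit vector, so P e_j — column j of P — equals [uj]_B.
u1 = -w1 + w2 - 2w3, giving column 1 = <-1, 1, -2>; repeating for each j gives P = [[-1, 0, -1], [1, 0, 0], [-2, 2, -1]].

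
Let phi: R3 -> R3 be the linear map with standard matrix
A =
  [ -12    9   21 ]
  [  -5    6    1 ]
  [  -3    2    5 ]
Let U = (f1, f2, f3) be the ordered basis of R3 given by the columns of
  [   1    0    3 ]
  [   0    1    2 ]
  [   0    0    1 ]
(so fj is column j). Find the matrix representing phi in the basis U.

[[-3, 3, 3], [1, 2, -2], [-3, 2, 0]]

Let P have columns f1, ..., f3. Then [phi]_U = P^(-1) A P.
Here det P = 1, so P^(-1) is integer; computing A P first and then P^(-1)(A P) gives [[-3, 3, 3], [1, 2, -2], [-3, 2, 0]].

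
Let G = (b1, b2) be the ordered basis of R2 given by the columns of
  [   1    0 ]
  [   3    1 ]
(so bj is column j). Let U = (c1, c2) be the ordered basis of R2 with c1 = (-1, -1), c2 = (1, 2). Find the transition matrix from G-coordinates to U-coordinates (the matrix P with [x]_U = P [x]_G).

Column j of P is [bj]_U, since P maps G-coordinates to U-coordinates.
Expressing b1 in U: b1 = c1 + 2c2, so column 1 of P is (1, 2).
Doing the same for each bj gives P = [[1, 1], [2, 1]].

[[1, 1], [2, 1]]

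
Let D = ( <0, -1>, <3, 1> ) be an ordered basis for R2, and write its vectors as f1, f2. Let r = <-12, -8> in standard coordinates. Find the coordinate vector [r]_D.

<4, -4>

Write r = c_1 f1 + c_2 f2 and solve for the c_i.
System: 0c_1 + 3c_2 = -12, -c_1 + c_2 = -8; solving gives c_1 = 4, c_2 = -4.
Check: 4f1 - 4f2 = <-12, -8>.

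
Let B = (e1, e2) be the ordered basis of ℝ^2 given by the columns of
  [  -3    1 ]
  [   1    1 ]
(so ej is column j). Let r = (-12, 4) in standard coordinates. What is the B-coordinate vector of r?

We seek scalars with c_1 e1 + c_2 e2 = r; equivalently solve M c = r where the columns of M are e1, e2.
System: -3c_1 + c_2 = -12, c_1 + c_2 = 4; solving gives c_1 = 4, c_2 = 0.
Check: 4e1 + 0·e2 = (-12, 4).

(4, 0)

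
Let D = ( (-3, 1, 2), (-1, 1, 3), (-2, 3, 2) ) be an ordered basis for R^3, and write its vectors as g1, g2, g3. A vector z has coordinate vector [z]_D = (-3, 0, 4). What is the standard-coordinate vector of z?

The coordinates say z = -3g1 + 0·g2 + 4g3; adding the scaled basis vectors gives (1, 9, 2).

(1, 9, 2)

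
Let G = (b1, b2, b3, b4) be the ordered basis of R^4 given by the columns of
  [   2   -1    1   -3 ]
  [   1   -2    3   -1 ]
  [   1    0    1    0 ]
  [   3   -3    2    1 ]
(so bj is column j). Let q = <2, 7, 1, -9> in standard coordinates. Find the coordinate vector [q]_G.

<-3, 2, 4, -2>

We seek scalars with c_1 b1 + ... + c_4 b4 = q; equivalently solve M c = q where the columns of M are b1, ..., b4.
Solving this 4x4 system gives c = (-3, 2, 4, -2).
Check: -3b1 + 2b2 + 4b3 - 2b4 = <2, 7, 1, -9>.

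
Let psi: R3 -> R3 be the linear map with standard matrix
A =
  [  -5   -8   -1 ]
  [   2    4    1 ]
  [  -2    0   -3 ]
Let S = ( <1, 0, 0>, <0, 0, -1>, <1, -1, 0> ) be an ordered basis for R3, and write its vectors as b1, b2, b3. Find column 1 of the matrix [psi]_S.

<-3, 2, -2>

Compute psi(b1) = A b1 = <-5, 2, -2> in standard coordinates.
Then write this in S-coordinates: solve for y in y_1 b1 + ... + y_3 b3 = <-5, 2, -2>.
This gives y = <-3, 2, -2>, which is column 1 of [psi]_S.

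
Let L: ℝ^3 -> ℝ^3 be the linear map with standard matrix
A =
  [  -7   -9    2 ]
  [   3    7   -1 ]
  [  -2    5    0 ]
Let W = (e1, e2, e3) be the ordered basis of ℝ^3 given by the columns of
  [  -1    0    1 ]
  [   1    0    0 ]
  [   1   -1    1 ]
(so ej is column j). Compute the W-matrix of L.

Let P have columns e1, ..., e3. Then [L]_W = P^(-1) A P.
Here det P = -1, so P^(-1) is integer; computing A P first and then P^(-1)(A P) gives [[3, 1, 2], [-1, 0, 1], [3, -1, -3]].

[[3, 1, 2], [-1, 0, 1], [3, -1, -3]]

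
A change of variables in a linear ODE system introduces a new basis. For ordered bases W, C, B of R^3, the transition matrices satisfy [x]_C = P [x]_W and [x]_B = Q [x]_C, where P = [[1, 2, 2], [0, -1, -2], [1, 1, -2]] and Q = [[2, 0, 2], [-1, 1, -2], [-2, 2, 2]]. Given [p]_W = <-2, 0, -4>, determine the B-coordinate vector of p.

Apply P to get C-coordinates <-10, 8, 6>, then Q to get B-coordinates.
The result is [p]_B = <-8, 6, 48>.

<-8, 6, 48>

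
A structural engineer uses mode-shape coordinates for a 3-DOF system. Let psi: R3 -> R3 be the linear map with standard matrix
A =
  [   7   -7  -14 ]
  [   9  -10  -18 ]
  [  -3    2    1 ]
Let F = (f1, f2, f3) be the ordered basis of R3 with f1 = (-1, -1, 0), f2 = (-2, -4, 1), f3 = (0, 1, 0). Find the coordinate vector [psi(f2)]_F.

Compute psi(f2) = A f2 = (0, 4, -1) in standard coordinates.
Then write this in F-coordinates: solve for y in y_1 f1 + ... + y_3 f3 = (0, 4, -1).
This gives y = (2, -1, 2), which is column 2 of [psi]_F.

(2, -1, 2)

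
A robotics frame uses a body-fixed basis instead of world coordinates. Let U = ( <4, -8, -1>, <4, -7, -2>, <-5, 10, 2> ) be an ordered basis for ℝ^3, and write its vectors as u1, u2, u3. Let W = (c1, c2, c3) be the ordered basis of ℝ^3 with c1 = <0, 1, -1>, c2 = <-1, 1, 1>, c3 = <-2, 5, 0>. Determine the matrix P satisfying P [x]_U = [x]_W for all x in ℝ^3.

Let M have columns uj and N have columns cj. Then for every x, N [x]_W = x = M [x]_U, so P = N^(-1) M.
Since det N = 1, N^(-1) has integer entries; multiplying gives P = [[-1, 0, -1], [-2, -2, 1], [-1, -1, 2]].

[[-1, 0, -1], [-2, -2, 1], [-1, -1, 2]]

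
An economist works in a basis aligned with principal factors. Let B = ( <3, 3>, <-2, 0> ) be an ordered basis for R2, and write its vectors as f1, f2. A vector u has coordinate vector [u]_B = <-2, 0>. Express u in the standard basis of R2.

By definition u = -2f1 + 0·f2.
Summing componentwise gives <-6, -6>.

<-6, -6>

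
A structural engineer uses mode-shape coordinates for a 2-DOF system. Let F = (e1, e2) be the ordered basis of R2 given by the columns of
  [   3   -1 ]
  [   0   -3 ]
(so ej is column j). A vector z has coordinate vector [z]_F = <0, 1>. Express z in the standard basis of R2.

<-1, -3>

z = M [z]_F, where M has columns e1, e2.
Carrying out the matrix-vector product, z = <-1, -3>.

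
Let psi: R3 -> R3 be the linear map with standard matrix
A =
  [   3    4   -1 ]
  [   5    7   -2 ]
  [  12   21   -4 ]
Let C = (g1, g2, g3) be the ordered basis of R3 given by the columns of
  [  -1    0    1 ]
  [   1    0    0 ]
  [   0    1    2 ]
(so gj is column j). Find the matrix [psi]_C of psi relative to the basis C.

The j-th column of [psi]_C is [psi(gj)]_C.
psi(g1) = A g1 = (1, 2, 9) = 2g1 + 3g2 + 3g3, so column 1 is (2, 3, 3).
Repeating for g2, g3 and assembling the columns gives [[2, -2, 1], [3, 2, 0], [3, -3, 2]].

[[2, -2, 1], [3, 2, 0], [3, -3, 2]]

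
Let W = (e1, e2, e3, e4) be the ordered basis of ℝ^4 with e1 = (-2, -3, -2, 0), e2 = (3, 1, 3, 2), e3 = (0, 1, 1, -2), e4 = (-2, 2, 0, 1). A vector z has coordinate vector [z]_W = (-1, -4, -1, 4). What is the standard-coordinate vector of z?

(-18, 6, -11, -2)

The coordinates say z = -e1 - 4e2 - e3 + 4e4; adding the scaled basis vectors gives (-18, 6, -11, -2).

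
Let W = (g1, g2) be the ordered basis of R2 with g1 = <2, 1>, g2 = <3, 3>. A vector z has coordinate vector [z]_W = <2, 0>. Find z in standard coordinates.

z = M [z]_W, where M has columns g1, g2.
Carrying out the matrix-vector product, z = <4, 2>.

<4, 2>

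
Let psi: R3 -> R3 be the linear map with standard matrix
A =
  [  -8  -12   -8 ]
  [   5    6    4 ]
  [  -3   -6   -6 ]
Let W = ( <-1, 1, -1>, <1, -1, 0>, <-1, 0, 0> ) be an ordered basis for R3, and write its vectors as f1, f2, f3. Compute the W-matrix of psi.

With P the matrix whose columns are f1, ..., f3, [psi]_W = P^(-1) A P.
Column by column: psi(f1) = A f1 = <4, -3, 3>; its W-coordinates <-3, 0, -1> give column 1.
Continuing for each basis vector yields [psi]_W = [[-3, -3, -3], [0, -2, 2], [-1, -3, -3]].

[[-3, -3, -3], [0, -2, 2], [-1, -3, -3]]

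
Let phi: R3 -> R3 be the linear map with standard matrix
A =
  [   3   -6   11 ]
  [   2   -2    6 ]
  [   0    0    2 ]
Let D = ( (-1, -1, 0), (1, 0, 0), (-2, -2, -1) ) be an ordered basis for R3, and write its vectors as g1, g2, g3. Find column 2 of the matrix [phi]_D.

Column 2 of [phi]_D is the D-coordinate vector of phi(g2).
In standard coordinates phi(g2) = A g2 = (3, 2, 0).
Converting to D: (3, 2, 0) = -2g1 + g2 + 0·g3, so the coordinate vector is (-2, 1, 0).

(-2, 1, 0)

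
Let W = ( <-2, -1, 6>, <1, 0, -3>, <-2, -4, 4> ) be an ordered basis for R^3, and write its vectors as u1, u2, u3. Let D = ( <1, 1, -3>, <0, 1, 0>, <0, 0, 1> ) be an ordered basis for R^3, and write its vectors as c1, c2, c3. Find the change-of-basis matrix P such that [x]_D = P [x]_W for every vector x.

Let M have columns uj and N have columns cj. Then for every x, N [x]_D = x = M [x]_W, so P = N^(-1) M.
Since det N = 1, N^(-1) has integer entries; multiplying gives P = [[-2, 1, -2], [1, -1, -2], [0, 0, -2]].

[[-2, 1, -2], [1, -1, -2], [0, 0, -2]]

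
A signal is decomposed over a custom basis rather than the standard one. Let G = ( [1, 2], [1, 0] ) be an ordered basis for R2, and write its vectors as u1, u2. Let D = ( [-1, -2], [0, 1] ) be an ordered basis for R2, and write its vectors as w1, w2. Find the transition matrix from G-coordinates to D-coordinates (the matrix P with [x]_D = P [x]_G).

Column j of P is [uj]_D, since P maps G-coordinates to D-coordinates.
Expressing u1 in D: u1 = -w1 + 0·w2, so column 1 of P is [-1, 0].
Doing the same for each uj gives P = [[-1, -1], [0, -2]].

[[-1, -1], [0, -2]]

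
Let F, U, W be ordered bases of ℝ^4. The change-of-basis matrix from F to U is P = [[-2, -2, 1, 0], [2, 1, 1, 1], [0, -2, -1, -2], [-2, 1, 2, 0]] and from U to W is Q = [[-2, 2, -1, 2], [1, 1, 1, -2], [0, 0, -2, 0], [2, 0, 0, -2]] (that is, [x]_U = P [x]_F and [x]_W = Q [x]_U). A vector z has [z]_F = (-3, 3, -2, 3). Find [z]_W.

(20, -24, 20, -14)

First [z]_U = P [z]_F = (-2, -2, -10, 5).
Then [z]_W = Q [z]_U = (20, -24, 20, -14).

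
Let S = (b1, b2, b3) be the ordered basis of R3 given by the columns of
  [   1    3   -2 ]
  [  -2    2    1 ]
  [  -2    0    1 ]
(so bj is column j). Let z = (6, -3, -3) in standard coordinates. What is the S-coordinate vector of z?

(0, 0, -3)

Write z = c_1 b1 + ... + c_3 b3 and solve for the c_i.
Solving this 3x3 system gives c = (0, 0, -3).
Check: 0·b1 + 0·b2 - 3b3 = (6, -3, -3).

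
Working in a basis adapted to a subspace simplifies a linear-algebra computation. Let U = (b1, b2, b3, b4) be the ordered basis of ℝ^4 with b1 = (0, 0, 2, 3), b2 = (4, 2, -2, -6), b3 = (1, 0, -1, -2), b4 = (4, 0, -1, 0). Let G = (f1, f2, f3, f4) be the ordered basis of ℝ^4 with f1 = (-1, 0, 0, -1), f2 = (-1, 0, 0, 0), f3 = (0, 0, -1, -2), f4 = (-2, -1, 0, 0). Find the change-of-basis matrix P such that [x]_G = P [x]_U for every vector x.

Take x = bj: its U-coordinates are the j-th standard unit vector, so P e_j — column j of P — equals [bj]_G.
b1 = f1 - f2 - 2f3 + 0·f4, giving column 1 = (1, -1, -2, 0); repeating for each j gives P = [[1, 2, 0, -2], [-1, -2, -1, -2], [-2, 2, 1, 1], [0, -2, 0, 0]].

[[1, 2, 0, -2], [-1, -2, -1, -2], [-2, 2, 1, 1], [0, -2, 0, 0]]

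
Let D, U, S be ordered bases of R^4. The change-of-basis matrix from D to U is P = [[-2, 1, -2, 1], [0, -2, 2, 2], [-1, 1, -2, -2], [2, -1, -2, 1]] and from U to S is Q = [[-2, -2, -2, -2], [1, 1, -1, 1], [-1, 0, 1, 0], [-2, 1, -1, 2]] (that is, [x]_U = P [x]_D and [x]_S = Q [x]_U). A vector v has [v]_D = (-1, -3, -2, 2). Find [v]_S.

Apply P to get U-coordinates (5, 6, -2, 7), then Q to get S-coordinates.
The result is [v]_S = (-32, 20, -7, 12).

(-32, 20, -7, 12)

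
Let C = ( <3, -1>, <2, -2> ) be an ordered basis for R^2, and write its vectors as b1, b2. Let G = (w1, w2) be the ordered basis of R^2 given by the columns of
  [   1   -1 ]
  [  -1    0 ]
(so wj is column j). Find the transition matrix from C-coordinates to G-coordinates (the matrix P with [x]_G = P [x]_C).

[[1, 2], [-2, 0]]

Column j of P is [bj]_G, since P maps C-coordinates to G-coordinates.
Expressing b1 in G: b1 = w1 - 2w2, so column 1 of P is <1, -2>.
Doing the same for each bj gives P = [[1, 2], [-2, 0]].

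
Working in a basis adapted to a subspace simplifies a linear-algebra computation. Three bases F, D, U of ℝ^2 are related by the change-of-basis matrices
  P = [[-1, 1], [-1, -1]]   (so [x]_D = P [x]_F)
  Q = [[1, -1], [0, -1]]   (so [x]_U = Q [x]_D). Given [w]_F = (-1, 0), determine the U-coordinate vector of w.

(0, -1)

Composing the changes, [w]_U = Q P [w]_F.
Q P = [[0, 2], [1, 1]]; applying this to (-1, 0) gives (0, -1).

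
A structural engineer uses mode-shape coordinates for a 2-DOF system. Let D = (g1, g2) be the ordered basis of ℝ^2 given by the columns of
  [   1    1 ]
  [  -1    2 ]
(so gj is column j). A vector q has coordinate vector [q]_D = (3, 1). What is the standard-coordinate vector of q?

The coordinates say q = 3g1 + g2; adding the scaled basis vectors gives (4, -1).

(4, -1)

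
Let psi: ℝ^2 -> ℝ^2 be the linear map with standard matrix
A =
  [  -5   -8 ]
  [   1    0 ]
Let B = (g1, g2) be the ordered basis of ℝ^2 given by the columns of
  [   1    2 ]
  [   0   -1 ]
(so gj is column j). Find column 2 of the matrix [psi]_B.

Compute psi(g2) = A g2 = (-2, 2) in standard coordinates.
Then write this in B-coordinates: solve for y in y_1 g1 + y_2 g2 = (-2, 2).
This gives y = (2, -2), which is column 2 of [psi]_B.

(2, -2)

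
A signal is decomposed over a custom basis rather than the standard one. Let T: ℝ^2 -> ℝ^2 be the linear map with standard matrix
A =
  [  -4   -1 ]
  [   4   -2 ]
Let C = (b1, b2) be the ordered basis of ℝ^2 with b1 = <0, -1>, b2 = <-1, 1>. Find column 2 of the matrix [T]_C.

<3, -3>

Compute T(b2) = A b2 = <3, -6> in standard coordinates.
Then write this in C-coordinates: solve for y in y_1 b1 + y_2 b2 = <3, -6>.
This gives y = <3, -3>, which is column 2 of [T]_C.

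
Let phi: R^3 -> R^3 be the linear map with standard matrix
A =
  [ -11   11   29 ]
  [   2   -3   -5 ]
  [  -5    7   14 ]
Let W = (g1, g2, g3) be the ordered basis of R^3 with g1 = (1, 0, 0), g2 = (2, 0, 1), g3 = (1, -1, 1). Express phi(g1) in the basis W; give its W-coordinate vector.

(-3, -3, -2)

Column 1 of [phi]_W is the W-coordinate vector of phi(g1).
In standard coordinates phi(g1) = A g1 = (-11, 2, -5).
Converting to W: (-11, 2, -5) = -3g1 - 3g2 - 2g3, so the coordinate vector is (-3, -3, -2).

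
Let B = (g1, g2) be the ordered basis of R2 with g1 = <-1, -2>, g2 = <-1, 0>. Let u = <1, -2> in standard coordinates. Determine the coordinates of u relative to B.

<1, -2>

[u]_B is the unique c with M c = u, where M has columns g1, g2.
System: -c_1 - c_2 = 1, -2c_1 + 0c_2 = -2; solving gives c_1 = 1, c_2 = -2.
Check: g1 - 2g2 = <1, -2>.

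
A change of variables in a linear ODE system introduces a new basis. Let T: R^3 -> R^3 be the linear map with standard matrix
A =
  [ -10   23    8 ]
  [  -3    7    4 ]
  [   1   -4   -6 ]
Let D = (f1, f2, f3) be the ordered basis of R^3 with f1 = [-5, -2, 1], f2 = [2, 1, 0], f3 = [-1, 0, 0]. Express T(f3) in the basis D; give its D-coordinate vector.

[-1, 1, -3]

Column 3 of [T]_D is the D-coordinate vector of T(f3).
In standard coordinates T(f3) = A f3 = [10, 3, -1].
Converting to D: [10, 3, -1] = -f1 + f2 - 3f3, so the coordinate vector is [-1, 1, -3].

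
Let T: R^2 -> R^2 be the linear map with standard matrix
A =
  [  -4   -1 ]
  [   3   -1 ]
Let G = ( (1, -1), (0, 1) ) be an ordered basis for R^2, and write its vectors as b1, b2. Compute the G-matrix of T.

Let P have columns b1, b2. Then [T]_G = P^(-1) A P.
Here det P = 1, so P^(-1) is integer; computing A P first and then P^(-1)(A P) gives [[-3, -1], [1, -2]].

[[-3, -1], [1, -2]]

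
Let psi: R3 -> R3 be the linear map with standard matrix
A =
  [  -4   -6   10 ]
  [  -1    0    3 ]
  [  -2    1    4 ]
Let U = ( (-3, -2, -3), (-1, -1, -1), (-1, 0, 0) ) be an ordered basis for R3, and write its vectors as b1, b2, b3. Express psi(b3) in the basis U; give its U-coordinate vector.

(-1, 1, -2)

Compute psi(b3) = A b3 = (4, 1, 2) in standard coordinates.
Then write this in U-coordinates: solve for y in y_1 b1 + ... + y_3 b3 = (4, 1, 2).
This gives y = (-1, 1, -2), which is column 3 of [psi]_U.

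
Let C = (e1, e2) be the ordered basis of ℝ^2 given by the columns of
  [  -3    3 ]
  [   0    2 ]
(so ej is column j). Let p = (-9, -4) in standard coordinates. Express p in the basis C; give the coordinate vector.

(1, -2)

We seek scalars with c_1 e1 + c_2 e2 = p; equivalently solve M c = p where the columns of M are e1, e2.
System: -3c_1 + 3c_2 = -9, 0c_1 + 2c_2 = -4; solving gives c_1 = 1, c_2 = -2.
Check: e1 - 2e2 = (-9, -4).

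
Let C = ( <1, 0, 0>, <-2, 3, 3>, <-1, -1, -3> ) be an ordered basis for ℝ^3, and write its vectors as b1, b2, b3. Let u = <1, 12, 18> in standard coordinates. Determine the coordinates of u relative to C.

Write u = c_1 b1 + ... + c_3 b3 and solve for the c_i.
Row-reducing the augmented matrix [M | u] gives c = (4, 3, -3).
Check: 4b1 + 3b2 - 3b3 = <1, 12, 18>.

<4, 3, -3>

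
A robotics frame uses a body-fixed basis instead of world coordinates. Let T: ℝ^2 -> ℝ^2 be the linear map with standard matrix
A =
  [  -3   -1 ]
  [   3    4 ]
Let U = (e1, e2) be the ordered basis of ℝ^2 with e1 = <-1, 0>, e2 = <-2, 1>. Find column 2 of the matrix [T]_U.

Column 2 of [T]_U is the U-coordinate vector of T(e2).
In standard coordinates T(e2) = A e2 = <5, -2>.
Converting to U: <5, -2> = -e1 - 2e2, so the coordinate vector is <-1, -2>.

<-1, -2>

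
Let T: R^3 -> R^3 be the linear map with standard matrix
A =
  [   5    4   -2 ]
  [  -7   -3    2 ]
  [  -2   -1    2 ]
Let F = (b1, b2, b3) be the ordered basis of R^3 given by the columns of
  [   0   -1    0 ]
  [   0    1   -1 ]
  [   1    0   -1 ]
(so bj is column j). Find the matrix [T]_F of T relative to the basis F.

[[2, -2, 0], [2, 1, 2], [0, -3, 1]]

The j-th column of [T]_F is [T(bj)]_F.
T(b1) = A b1 = (-2, 2, 2) = 2b1 + 2b2 + 0·b3, so column 1 is (2, 2, 0).
Repeating for b2, b3 and assembling the columns gives [[2, -2, 0], [2, 1, 2], [0, -3, 1]].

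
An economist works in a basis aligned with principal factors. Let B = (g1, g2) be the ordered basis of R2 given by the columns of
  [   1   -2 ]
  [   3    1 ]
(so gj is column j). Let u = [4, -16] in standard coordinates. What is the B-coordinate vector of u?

We seek scalars with c_1 g1 + c_2 g2 = u; equivalently solve M c = u where the columns of M are g1, g2.
System: c_1 - 2c_2 = 4, 3c_1 + c_2 = -16; solving gives c_1 = -4, c_2 = -4.
Check: -4g1 - 4g2 = [4, -16].

[-4, -4]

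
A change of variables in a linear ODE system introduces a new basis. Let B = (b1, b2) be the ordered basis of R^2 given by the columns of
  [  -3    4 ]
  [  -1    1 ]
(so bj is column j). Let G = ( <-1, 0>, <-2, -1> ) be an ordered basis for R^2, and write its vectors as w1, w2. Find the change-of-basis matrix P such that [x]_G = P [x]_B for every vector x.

[[1, -2], [1, -1]]

Take x = bj: its B-coordinates are the j-th standard unit vector, so P e_j — column j of P — equals [bj]_G.
b1 = w1 + w2, giving column 1 = <1, 1>; repeating for each j gives P = [[1, -2], [1, -1]].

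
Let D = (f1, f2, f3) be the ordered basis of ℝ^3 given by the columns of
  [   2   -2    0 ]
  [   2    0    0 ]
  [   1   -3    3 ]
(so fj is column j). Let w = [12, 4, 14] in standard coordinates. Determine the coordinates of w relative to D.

[2, -4, 0]

[w]_D is the unique c with M c = w, where M has columns f1, ..., f3.
Gaussian elimination on [M | w] yields c = (2, -4, 0).
Check: 2f1 - 4f2 + 0·f3 = [12, 4, 14].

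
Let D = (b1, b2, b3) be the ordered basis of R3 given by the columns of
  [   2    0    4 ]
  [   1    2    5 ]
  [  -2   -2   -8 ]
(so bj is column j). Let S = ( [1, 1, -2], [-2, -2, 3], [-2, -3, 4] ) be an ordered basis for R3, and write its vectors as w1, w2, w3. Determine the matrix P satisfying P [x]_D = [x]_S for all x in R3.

[[0, 0, 2], [-2, 2, 0], [1, -2, -1]]

Take x = bj: its D-coordinates are the j-th standard unit vector, so P e_j — column j of P — equals [bj]_S.
b1 = 0·w1 - 2w2 + w3, giving column 1 = [0, -2, 1]; repeating for each j gives P = [[0, 0, 2], [-2, 2, 0], [1, -2, -1]].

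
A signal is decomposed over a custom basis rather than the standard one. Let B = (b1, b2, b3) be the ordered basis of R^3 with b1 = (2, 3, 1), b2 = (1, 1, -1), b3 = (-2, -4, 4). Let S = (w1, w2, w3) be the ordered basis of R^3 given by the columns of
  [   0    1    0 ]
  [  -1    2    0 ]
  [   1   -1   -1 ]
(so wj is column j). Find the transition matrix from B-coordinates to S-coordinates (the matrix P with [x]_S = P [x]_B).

[[1, 1, 0], [2, 1, -2], [-2, 1, -2]]

Let M have columns bj and N have columns wj. Then for every x, N [x]_S = x = M [x]_B, so P = N^(-1) M.
Since det N = -1, N^(-1) has integer entries; multiplying gives P = [[1, 1, 0], [2, 1, -2], [-2, 1, -2]].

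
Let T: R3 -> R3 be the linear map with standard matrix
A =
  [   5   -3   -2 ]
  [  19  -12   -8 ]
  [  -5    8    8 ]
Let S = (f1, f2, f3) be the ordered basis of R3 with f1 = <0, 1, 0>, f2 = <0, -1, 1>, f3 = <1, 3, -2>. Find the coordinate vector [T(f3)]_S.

<2, 3, 0>

Compute T(f3) = A f3 = <0, -1, 3> in standard coordinates.
Then write this in S-coordinates: solve for y in y_1 f1 + ... + y_3 f3 = <0, -1, 3>.
This gives y = <2, 3, 0>, which is column 3 of [T]_S.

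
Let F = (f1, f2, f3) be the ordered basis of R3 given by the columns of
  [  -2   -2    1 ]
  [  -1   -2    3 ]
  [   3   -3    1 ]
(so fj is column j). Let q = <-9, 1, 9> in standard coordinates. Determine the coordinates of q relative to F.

<4, 2, 3>

Write q = c_1 f1 + ... + c_3 f3 and solve for the c_i.
Gaussian elimination on [M | q] yields c = (4, 2, 3).
Check: 4f1 + 2f2 + 3f3 = <-9, 1, 9>.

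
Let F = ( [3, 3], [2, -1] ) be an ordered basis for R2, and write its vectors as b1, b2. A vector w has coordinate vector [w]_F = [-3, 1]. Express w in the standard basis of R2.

w = M [w]_F, where M has columns b1, b2.
Carrying out the matrix-vector product, w = [-7, -10].

[-7, -10]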